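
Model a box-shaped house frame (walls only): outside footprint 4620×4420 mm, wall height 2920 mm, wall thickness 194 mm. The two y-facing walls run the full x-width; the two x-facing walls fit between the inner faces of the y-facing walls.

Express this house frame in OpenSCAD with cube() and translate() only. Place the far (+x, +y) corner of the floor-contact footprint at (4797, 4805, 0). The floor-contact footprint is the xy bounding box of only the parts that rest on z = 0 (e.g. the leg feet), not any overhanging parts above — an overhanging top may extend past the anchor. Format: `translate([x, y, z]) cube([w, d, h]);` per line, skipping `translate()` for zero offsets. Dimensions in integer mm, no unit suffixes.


translate([177, 385, 0]) cube([4620, 194, 2920]);
translate([177, 4611, 0]) cube([4620, 194, 2920]);
translate([177, 579, 0]) cube([194, 4032, 2920]);
translate([4603, 579, 0]) cube([194, 4032, 2920]);


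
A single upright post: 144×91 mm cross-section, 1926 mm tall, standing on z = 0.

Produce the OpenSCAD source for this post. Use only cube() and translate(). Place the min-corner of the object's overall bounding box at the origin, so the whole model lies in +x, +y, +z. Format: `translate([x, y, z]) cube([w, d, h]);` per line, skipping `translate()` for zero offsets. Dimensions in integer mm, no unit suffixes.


cube([144, 91, 1926]);


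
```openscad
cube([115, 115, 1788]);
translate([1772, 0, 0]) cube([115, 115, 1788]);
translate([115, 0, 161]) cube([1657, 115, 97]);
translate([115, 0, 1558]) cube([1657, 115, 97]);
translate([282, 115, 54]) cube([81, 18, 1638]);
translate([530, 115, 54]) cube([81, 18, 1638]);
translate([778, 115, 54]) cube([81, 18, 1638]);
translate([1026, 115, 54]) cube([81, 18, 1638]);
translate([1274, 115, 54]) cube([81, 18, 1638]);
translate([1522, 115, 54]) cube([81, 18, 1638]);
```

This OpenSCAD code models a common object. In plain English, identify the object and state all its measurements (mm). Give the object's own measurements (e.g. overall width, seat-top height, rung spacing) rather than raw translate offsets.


A fence section. Two 115×115 mm posts, 1788 mm tall, stand on the floor with a clear span of 1657 mm between their inner faces. Two horizontal rails of 115×97 mm section span the gap between the posts with their undersides at z = 161 mm and z = 1558 mm, flush with the posts' −y face. 6 pickets, each 81 mm wide, 18 mm thick and 1638 mm tall, are fixed to the +y face of the rails with their bottoms at z = 54 mm, spaced across the span with a 167 mm gap after the −x post and between neighbouring pickets, with 169 mm left before the +x post.


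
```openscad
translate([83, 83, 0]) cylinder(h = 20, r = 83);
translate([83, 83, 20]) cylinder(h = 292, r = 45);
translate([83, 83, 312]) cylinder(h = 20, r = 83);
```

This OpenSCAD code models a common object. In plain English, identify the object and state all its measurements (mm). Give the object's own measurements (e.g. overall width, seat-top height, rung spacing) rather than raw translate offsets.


A spool: two coaxial disc flanges of radius 83 mm and thickness 20 mm, joined by a core cylinder of radius 45 mm and height 292 mm. The lower flange rests on z = 0 and the three cylinders share a vertical axis.


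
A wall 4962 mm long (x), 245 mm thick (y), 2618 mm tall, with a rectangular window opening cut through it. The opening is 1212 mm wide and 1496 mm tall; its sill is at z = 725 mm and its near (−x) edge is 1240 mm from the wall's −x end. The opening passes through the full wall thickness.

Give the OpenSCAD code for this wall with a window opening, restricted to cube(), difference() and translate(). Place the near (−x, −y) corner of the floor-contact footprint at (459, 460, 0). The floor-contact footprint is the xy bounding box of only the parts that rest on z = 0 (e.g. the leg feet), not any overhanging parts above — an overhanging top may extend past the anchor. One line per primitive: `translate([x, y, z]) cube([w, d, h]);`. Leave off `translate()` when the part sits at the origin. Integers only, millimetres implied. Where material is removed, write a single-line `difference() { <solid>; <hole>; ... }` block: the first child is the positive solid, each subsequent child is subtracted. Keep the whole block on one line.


difference() { translate([459, 460, 0]) cube([4962, 245, 2618]); translate([1699, 460, 725]) cube([1212, 245, 1496]); }


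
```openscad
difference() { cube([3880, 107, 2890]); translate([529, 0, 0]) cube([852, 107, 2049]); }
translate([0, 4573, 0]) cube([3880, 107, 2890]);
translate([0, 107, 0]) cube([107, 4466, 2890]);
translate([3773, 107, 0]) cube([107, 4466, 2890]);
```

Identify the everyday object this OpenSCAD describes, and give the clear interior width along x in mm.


A single room. The interior width is 3666 mm.

Four walls enclosing a rectangle with a door in the front wall — a room. Outside width 3880 minus two 107 mm walls gives 3666 mm.


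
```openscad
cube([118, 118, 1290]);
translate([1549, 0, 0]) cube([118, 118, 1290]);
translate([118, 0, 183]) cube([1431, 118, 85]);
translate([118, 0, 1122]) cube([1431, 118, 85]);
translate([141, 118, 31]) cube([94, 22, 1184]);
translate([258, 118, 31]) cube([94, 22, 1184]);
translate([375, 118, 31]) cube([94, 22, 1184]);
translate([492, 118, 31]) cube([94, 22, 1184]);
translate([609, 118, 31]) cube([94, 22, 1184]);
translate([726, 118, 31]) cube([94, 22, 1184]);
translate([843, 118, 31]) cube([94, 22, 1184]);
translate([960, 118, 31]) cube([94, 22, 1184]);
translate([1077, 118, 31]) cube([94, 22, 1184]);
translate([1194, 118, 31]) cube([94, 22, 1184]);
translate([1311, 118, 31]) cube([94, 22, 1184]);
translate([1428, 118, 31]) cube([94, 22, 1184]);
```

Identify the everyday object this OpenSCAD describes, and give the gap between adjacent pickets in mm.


A fence section. The picket gap is 23 mm.

Two posts, two rails, 12 pickets — a fence section. Span 1431 mm holds 12 pickets of 94 mm with 13 equal gaps: ⌊(1431 − 12·94) / 13⌋ = 23 mm.


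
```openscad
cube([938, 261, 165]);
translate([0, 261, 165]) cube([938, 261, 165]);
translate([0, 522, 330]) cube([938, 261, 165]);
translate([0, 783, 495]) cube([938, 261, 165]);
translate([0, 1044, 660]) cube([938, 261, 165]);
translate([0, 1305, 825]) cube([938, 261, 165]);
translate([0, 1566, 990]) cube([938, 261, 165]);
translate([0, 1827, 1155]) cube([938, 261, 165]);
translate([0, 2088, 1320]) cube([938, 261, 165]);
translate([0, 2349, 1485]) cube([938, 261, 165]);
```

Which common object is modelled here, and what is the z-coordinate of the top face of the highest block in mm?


A staircase. The total rise is 1650 mm.

10 identical blocks, each offset up and back from the previous — a staircase. Each step is 165 mm tall and there are 10 of them, so the total rise is 10 × 165 = 1650 mm.


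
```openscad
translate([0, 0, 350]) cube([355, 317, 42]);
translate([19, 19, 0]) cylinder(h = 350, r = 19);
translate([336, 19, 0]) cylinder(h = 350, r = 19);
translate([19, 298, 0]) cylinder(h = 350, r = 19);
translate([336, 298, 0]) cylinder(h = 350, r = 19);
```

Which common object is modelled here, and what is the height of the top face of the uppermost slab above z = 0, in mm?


A stool. The seat height is 392 mm.

A 355×317×42 slab at z = 350 on four corner cylinders — a stool. The seat top is 350 + 42 = 392 mm.


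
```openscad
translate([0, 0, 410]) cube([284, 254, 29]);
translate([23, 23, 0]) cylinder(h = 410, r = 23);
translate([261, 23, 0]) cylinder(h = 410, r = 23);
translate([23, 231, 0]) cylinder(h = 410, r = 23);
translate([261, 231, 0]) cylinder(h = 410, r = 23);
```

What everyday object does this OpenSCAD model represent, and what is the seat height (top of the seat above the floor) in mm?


A stool. The seat height is 439 mm.

A 284×254×29 slab at z = 410 on four corner cylinders — a stool. The seat top is 410 + 29 = 439 mm.


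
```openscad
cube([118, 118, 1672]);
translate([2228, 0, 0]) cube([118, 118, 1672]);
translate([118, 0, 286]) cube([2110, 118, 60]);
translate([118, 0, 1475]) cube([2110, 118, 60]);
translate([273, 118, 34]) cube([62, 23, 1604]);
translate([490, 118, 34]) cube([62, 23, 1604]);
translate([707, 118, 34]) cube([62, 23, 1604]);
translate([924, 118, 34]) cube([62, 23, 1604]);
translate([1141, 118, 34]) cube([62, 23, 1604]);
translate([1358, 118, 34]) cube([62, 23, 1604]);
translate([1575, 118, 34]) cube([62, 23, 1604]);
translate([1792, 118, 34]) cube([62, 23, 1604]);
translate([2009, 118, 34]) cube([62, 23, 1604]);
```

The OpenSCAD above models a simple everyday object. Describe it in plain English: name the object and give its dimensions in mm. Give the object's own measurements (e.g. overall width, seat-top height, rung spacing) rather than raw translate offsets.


A fence section. Two 118×118 mm posts, 1672 mm tall, stand on the floor with a clear span of 2110 mm between their inner faces. Two horizontal rails of 118×60 mm section span the gap between the posts with their undersides at z = 286 mm and z = 1475 mm, flush with the posts' −y face. 9 pickets, each 62 mm wide, 23 mm thick and 1604 mm tall, are fixed to the +y face of the rails with their bottoms at z = 34 mm, spaced across the span with a 155 mm gap after the −x post and between neighbouring pickets, with 157 mm left before the +x post.


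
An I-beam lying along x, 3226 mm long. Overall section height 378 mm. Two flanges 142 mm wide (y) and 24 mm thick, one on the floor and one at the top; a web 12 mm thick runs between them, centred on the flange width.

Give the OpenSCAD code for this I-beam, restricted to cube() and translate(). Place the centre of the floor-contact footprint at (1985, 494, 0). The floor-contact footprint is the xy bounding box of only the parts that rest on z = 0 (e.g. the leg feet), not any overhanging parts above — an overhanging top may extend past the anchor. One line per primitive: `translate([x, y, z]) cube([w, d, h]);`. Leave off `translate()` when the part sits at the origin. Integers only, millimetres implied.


translate([372, 423, 0]) cube([3226, 142, 24]);
translate([372, 488, 24]) cube([3226, 12, 330]);
translate([372, 423, 354]) cube([3226, 142, 24]);


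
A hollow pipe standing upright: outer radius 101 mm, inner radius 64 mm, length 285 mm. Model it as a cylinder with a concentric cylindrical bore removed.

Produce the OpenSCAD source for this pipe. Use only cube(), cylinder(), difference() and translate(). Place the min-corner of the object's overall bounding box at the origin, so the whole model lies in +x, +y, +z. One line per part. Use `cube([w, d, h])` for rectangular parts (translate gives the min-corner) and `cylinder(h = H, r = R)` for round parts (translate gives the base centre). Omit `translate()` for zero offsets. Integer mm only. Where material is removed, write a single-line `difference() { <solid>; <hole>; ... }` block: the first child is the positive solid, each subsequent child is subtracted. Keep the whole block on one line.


difference() { translate([101, 101, 0]) cylinder(h = 285, r = 101); translate([101, 101, 0]) cylinder(h = 285, r = 64); }


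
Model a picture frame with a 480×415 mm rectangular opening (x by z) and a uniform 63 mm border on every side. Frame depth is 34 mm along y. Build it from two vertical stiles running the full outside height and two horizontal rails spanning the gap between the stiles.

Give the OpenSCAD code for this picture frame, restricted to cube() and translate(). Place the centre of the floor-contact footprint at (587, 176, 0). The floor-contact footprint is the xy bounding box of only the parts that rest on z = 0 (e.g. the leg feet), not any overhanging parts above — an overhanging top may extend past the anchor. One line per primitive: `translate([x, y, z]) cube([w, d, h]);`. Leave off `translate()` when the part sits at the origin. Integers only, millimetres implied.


translate([284, 159, 0]) cube([63, 34, 541]);
translate([827, 159, 0]) cube([63, 34, 541]);
translate([347, 159, 0]) cube([480, 34, 63]);
translate([347, 159, 478]) cube([480, 34, 63]);


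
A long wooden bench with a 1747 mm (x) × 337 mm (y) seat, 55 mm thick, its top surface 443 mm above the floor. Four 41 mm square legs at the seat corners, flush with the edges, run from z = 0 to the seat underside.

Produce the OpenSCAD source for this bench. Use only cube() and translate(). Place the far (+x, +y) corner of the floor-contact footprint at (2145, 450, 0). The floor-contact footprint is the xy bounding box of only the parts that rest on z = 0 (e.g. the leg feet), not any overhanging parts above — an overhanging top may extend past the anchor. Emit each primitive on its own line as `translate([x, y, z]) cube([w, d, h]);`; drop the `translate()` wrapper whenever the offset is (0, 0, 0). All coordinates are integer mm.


translate([398, 113, 388]) cube([1747, 337, 55]);
translate([398, 113, 0]) cube([41, 41, 388]);
translate([398, 409, 0]) cube([41, 41, 388]);
translate([2104, 113, 0]) cube([41, 41, 388]);
translate([2104, 409, 0]) cube([41, 41, 388]);


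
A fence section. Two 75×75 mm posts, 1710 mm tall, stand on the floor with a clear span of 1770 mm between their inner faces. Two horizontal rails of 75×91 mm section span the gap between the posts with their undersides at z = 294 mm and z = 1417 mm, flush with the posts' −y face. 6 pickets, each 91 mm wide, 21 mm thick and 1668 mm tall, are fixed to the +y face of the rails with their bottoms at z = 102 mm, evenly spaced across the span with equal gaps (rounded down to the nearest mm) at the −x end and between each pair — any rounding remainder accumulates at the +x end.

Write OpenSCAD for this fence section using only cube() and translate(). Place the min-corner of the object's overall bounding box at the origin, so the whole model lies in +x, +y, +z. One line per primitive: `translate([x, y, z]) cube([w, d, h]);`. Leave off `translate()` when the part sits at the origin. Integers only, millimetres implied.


cube([75, 75, 1710]);
translate([1845, 0, 0]) cube([75, 75, 1710]);
translate([75, 0, 294]) cube([1770, 75, 91]);
translate([75, 0, 1417]) cube([1770, 75, 91]);
translate([249, 75, 102]) cube([91, 21, 1668]);
translate([514, 75, 102]) cube([91, 21, 1668]);
translate([779, 75, 102]) cube([91, 21, 1668]);
translate([1044, 75, 102]) cube([91, 21, 1668]);
translate([1309, 75, 102]) cube([91, 21, 1668]);
translate([1574, 75, 102]) cube([91, 21, 1668]);


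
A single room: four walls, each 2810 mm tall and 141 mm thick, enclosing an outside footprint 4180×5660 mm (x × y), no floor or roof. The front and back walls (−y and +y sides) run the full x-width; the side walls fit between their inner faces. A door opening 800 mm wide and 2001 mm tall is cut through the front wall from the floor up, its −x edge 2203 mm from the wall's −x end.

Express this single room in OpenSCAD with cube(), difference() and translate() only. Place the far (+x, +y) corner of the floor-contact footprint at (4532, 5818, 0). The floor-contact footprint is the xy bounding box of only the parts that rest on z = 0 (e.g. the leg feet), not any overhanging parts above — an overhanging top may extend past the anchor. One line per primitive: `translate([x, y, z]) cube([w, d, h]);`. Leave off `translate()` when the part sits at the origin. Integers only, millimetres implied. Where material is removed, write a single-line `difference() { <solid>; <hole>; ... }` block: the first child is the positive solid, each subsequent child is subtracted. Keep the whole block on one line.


difference() { translate([352, 158, 0]) cube([4180, 141, 2810]); translate([2555, 158, 0]) cube([800, 141, 2001]); }
translate([352, 5677, 0]) cube([4180, 141, 2810]);
translate([352, 299, 0]) cube([141, 5378, 2810]);
translate([4391, 299, 0]) cube([141, 5378, 2810]);


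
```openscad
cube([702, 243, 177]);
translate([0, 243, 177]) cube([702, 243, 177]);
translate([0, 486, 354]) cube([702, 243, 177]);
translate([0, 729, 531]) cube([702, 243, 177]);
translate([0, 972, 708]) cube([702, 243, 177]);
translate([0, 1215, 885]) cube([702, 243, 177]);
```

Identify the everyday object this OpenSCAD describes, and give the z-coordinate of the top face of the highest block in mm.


A staircase. The total rise is 1062 mm.

6 identical blocks, each offset up and back from the previous — a staircase. Each step is 177 mm tall and there are 6 of them, so the total rise is 6 × 177 = 1062 mm.


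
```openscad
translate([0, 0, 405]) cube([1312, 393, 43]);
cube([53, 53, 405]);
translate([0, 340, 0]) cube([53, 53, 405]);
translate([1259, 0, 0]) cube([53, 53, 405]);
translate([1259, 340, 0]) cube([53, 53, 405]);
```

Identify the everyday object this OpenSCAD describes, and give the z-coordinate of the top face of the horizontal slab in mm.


A bench. The seat-top height is 448 mm.

A long slab on four corner posts — a bench. The slab sits at z = 405 with thickness 43, so the top is 405 + 43 = 448 mm.


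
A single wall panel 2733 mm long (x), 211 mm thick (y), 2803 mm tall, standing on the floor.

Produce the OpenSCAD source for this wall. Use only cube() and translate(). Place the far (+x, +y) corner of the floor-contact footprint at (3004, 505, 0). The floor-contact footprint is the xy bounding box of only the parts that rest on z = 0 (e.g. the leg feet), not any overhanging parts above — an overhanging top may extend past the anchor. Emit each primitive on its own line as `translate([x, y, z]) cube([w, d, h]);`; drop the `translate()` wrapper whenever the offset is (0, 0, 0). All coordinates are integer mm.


translate([271, 294, 0]) cube([2733, 211, 2803]);


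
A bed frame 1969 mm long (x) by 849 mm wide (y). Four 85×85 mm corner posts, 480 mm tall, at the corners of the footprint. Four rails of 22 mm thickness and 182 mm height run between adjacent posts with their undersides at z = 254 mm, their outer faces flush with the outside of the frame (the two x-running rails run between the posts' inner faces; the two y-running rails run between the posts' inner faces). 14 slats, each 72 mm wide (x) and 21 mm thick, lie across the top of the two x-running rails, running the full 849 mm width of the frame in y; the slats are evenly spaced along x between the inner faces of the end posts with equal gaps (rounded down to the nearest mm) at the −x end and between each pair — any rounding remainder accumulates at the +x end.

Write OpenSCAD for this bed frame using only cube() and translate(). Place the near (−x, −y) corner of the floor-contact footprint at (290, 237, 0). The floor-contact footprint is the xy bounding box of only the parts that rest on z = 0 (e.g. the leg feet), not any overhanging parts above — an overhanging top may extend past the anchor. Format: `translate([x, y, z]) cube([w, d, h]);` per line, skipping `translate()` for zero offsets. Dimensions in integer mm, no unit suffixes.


translate([290, 237, 0]) cube([85, 85, 480]);
translate([290, 1001, 0]) cube([85, 85, 480]);
translate([2174, 237, 0]) cube([85, 85, 480]);
translate([2174, 1001, 0]) cube([85, 85, 480]);
translate([375, 237, 254]) cube([1799, 22, 182]);
translate([375, 1064, 254]) cube([1799, 22, 182]);
translate([290, 322, 254]) cube([22, 679, 182]);
translate([2237, 322, 254]) cube([22, 679, 182]);
translate([427, 237, 436]) cube([72, 849, 21]);
translate([551, 237, 436]) cube([72, 849, 21]);
translate([675, 237, 436]) cube([72, 849, 21]);
translate([799, 237, 436]) cube([72, 849, 21]);
translate([923, 237, 436]) cube([72, 849, 21]);
translate([1047, 237, 436]) cube([72, 849, 21]);
translate([1171, 237, 436]) cube([72, 849, 21]);
translate([1295, 237, 436]) cube([72, 849, 21]);
translate([1419, 237, 436]) cube([72, 849, 21]);
translate([1543, 237, 436]) cube([72, 849, 21]);
translate([1667, 237, 436]) cube([72, 849, 21]);
translate([1791, 237, 436]) cube([72, 849, 21]);
translate([1915, 237, 436]) cube([72, 849, 21]);
translate([2039, 237, 436]) cube([72, 849, 21]);


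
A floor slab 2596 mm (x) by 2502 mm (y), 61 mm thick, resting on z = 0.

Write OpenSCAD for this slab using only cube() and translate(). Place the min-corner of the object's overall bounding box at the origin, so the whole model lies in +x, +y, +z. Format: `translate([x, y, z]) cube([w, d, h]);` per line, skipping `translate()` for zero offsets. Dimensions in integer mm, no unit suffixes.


cube([2596, 2502, 61]);


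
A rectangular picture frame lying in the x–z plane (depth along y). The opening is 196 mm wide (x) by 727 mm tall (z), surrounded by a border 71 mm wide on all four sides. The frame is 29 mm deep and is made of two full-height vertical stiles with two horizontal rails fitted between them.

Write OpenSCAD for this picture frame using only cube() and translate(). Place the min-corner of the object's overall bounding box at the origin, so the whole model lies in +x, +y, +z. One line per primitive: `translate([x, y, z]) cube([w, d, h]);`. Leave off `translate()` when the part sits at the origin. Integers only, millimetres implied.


cube([71, 29, 869]);
translate([267, 0, 0]) cube([71, 29, 869]);
translate([71, 0, 0]) cube([196, 29, 71]);
translate([71, 0, 798]) cube([196, 29, 71]);


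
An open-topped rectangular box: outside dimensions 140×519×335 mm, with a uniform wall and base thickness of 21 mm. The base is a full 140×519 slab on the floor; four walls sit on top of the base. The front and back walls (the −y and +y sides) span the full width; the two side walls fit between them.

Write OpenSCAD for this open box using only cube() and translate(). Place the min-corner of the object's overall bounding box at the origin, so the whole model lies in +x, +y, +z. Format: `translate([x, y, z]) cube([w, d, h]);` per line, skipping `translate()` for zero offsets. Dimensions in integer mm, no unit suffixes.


cube([140, 519, 21]);
translate([0, 0, 21]) cube([140, 21, 314]);
translate([0, 498, 21]) cube([140, 21, 314]);
translate([0, 21, 21]) cube([21, 477, 314]);
translate([119, 21, 21]) cube([21, 477, 314]);


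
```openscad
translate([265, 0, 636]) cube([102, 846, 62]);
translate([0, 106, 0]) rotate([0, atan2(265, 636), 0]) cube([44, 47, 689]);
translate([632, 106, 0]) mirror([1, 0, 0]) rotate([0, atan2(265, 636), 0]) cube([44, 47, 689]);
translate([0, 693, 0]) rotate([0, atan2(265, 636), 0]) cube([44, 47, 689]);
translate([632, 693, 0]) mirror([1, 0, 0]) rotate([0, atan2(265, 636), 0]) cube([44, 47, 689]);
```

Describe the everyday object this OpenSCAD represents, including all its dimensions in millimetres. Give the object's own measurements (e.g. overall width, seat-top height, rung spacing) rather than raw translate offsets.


A sawhorse. A 102×846×62 mm beam (x, y, z) sits on two A-frame leg pairs. Each pair is two raked legs of 44×47 mm section (47 mm along y) splaying symmetrically in x. Each leg rises 636 mm vertically over 265 mm of horizontal reach and is 689 mm long along its own axis. Every leg's outer bottom edge rests on the floor and its outer top edge meets a bottom edge of the beam — the left legs (tilting toward +x) meet the beam's −x bottom edge, the right legs (their mirror images, tilting toward −x) meet its +x bottom edge — so the leg tops tuck under the beam, the beam's underside is 636 mm above the floor, and the feet are 632 mm apart outside-to-outside with the beam centred between them. The two leg pairs are set in 106 mm from either end of the beam.


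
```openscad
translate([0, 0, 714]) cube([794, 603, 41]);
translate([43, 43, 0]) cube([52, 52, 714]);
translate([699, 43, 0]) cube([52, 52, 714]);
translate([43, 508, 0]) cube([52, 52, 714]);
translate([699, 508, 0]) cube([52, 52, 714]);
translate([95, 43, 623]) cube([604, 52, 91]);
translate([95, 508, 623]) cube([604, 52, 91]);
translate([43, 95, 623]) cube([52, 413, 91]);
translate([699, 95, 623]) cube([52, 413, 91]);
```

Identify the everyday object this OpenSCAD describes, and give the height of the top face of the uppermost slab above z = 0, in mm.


A table. The table height is 755 mm.

A 794×603×41 slab sits at z = 714 on four 52 mm square posts — a table. The top surface is at 714 + 41 = 755 mm.


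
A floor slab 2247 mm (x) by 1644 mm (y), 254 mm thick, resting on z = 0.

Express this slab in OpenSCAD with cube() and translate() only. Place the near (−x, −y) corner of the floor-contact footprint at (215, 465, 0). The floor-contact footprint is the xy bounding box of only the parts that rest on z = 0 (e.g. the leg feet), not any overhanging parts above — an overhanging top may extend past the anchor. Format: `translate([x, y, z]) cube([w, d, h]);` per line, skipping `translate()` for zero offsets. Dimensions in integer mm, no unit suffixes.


translate([215, 465, 0]) cube([2247, 1644, 254]);


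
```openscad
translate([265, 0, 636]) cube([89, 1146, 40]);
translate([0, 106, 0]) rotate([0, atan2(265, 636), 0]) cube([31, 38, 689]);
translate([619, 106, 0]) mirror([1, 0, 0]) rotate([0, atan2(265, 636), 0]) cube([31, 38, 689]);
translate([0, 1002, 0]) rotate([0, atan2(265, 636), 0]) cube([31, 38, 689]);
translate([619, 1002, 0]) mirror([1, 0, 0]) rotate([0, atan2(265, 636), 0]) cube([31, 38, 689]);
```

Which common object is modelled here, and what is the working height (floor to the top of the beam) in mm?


A sawhorse. The overall height is 676 mm.

A beam across two mirrored pairs of raked legs — a sawhorse. The beam's underside is at z = 636 (matching the legs' vertical rise in atan2(265, 636)) and the beam is 40 mm tall, so its top is at 636 + 40 = 676 mm. The raked legs top out at the beam's underside, so that is the highest point.


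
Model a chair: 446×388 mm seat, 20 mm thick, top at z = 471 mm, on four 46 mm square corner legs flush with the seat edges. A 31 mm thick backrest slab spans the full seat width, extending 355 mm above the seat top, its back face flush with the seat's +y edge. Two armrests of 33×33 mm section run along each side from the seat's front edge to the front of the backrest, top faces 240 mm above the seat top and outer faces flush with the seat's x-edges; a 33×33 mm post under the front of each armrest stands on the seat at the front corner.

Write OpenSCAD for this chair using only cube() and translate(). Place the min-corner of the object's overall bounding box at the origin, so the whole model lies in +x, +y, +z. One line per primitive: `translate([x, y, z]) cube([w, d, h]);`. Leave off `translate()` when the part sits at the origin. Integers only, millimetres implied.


// leg_h = 471 - 20 = 451
// arm post h = 240 - 33 = 207
translate([0, 0, 451]) cube([446, 388, 20]);
cube([46, 46, 451]);
translate([400, 0, 0]) cube([46, 46, 451]);
translate([0, 342, 0]) cube([46, 46, 451]);
translate([400, 342, 0]) cube([46, 46, 451]);
translate([0, 357, 471]) cube([446, 31, 355]);
translate([0, 0, 678]) cube([33, 357, 33]);
translate([413, 0, 678]) cube([33, 357, 33]);
translate([0, 0, 471]) cube([33, 33, 207]);
translate([413, 0, 471]) cube([33, 33, 207]);


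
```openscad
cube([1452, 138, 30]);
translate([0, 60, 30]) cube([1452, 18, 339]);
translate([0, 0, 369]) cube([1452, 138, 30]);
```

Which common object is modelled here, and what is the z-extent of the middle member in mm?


An I-beam. The web height is 339 mm.

Two wide flanges with a thin centred web — an I-beam. Overall 399 mm minus two 30 mm flanges gives a web of 399 − 2·30 = 339 mm.


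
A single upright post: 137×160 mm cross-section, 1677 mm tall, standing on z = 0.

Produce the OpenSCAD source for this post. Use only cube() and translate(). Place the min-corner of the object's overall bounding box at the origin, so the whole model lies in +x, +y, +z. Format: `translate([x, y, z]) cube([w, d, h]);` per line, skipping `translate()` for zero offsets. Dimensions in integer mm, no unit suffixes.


cube([137, 160, 1677]);


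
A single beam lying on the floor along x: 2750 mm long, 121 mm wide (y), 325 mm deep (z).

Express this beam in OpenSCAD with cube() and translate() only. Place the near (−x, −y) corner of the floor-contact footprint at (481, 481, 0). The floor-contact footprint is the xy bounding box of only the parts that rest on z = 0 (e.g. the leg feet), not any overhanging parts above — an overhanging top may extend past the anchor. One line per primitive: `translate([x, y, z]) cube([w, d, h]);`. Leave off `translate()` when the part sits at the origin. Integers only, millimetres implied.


translate([481, 481, 0]) cube([2750, 121, 325]);


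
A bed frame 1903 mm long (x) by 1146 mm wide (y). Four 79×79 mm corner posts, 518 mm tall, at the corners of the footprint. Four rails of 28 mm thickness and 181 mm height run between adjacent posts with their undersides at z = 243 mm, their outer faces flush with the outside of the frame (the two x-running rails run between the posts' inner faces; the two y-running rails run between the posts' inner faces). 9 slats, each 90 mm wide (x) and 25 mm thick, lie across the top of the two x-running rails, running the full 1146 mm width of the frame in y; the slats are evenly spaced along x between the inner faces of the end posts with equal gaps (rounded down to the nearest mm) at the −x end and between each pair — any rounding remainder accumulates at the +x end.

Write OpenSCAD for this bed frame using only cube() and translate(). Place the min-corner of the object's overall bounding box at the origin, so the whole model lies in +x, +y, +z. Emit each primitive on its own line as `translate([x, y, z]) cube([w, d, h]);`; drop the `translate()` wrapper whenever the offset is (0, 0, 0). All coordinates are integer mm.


// slat z = rail_z + rail_h = 243 + 181 = 424
// slat gap = ⌊(1745 − 9·90) / 10⌋ = 93
cube([79, 79, 518]);
translate([0, 1067, 0]) cube([79, 79, 518]);
translate([1824, 0, 0]) cube([79, 79, 518]);
translate([1824, 1067, 0]) cube([79, 79, 518]);
translate([79, 0, 243]) cube([1745, 28, 181]);
translate([79, 1118, 243]) cube([1745, 28, 181]);
translate([0, 79, 243]) cube([28, 988, 181]);
translate([1875, 79, 243]) cube([28, 988, 181]);
translate([172, 0, 424]) cube([90, 1146, 25]);
translate([355, 0, 424]) cube([90, 1146, 25]);
translate([538, 0, 424]) cube([90, 1146, 25]);
translate([721, 0, 424]) cube([90, 1146, 25]);
translate([904, 0, 424]) cube([90, 1146, 25]);
translate([1087, 0, 424]) cube([90, 1146, 25]);
translate([1270, 0, 424]) cube([90, 1146, 25]);
translate([1453, 0, 424]) cube([90, 1146, 25]);
translate([1636, 0, 424]) cube([90, 1146, 25]);


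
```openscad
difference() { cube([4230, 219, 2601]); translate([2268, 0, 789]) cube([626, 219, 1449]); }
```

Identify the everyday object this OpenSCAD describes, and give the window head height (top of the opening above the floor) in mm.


A wall with a window opening. The window head height is 2238 mm.

A wall with a rectangular opening subtracted — a window. Sill at z = 789, opening 1449 mm tall, so the head is at 789 + 1449 = 2238 mm.


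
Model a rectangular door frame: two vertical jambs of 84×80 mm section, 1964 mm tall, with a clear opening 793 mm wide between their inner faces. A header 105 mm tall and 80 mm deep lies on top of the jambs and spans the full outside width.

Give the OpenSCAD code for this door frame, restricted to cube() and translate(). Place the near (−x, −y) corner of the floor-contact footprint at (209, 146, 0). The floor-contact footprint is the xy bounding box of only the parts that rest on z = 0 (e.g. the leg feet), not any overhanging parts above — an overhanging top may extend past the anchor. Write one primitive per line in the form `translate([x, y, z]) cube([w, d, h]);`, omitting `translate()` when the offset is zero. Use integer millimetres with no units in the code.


translate([209, 146, 0]) cube([84, 80, 1964]);
translate([1086, 146, 0]) cube([84, 80, 1964]);
translate([209, 146, 1964]) cube([961, 80, 105]);


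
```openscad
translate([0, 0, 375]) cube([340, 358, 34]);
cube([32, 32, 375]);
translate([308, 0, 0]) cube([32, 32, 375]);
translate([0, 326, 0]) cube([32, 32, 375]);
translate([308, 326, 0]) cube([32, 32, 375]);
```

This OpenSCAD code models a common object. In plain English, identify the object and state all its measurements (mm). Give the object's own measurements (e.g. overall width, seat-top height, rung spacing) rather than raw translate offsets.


A four-legged stool. The seat is a 340×358×34 mm slab whose top surface is at z = 409 mm; four square legs, each 32×32 mm in cross-section, run from the floor (z = 0) to the underside of the seat, each flush with a corner of the seat.


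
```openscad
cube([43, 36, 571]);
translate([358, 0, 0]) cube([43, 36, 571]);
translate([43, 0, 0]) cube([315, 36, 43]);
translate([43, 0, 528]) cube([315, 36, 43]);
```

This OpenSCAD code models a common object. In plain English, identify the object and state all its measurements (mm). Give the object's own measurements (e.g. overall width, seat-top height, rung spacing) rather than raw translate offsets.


A rectangular picture frame lying in the x–z plane (depth along y). The opening is 315 mm wide (x) by 485 mm tall (z), surrounded by a border 43 mm wide on all four sides. The frame is 36 mm deep and is made of two full-height vertical stiles with two horizontal rails fitted between them.


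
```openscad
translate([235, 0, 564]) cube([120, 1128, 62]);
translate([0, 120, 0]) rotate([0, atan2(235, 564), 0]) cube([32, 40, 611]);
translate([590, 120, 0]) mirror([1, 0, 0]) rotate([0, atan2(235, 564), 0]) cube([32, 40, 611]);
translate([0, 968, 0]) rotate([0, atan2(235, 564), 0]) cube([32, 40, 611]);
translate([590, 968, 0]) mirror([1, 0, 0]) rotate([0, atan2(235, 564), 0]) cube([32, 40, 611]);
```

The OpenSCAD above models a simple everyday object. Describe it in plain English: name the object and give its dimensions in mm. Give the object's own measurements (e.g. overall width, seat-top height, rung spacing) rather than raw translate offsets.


A sawhorse. A 120×1128×62 mm beam (x, y, z) sits on two A-frame leg pairs. Each pair is two raked legs of 32×40 mm section (40 mm along y) splaying symmetrically in x. Each leg rises 564 mm vertically over 235 mm of horizontal reach and is 611 mm long along its own axis. Every leg's outer bottom edge rests on the floor and its outer top edge meets a bottom edge of the beam — the left legs (tilting toward +x) meet the beam's −x bottom edge, the right legs (their mirror images, tilting toward −x) meet its +x bottom edge — so the leg tops tuck under the beam, the beam's underside is 564 mm above the floor, and the feet are 590 mm apart outside-to-outside with the beam centred between them. The two leg pairs are set in 120 mm from either end of the beam.


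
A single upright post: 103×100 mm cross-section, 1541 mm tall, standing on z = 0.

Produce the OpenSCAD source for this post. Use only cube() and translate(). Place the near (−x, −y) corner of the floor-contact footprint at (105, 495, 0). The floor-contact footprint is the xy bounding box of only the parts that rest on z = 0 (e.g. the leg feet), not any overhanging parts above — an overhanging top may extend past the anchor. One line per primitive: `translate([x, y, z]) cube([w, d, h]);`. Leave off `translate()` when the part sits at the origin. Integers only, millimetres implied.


translate([105, 495, 0]) cube([103, 100, 1541]);


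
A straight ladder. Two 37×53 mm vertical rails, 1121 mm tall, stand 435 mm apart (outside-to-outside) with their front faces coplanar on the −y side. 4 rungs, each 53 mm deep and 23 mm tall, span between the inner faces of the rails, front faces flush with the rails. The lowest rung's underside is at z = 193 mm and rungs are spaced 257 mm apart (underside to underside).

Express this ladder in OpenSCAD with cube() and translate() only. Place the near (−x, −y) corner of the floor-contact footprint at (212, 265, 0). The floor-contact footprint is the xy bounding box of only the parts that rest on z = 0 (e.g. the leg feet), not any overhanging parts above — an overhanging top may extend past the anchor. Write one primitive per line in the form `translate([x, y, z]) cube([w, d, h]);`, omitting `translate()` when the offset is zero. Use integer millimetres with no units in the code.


translate([212, 265, 0]) cube([37, 53, 1121]);
translate([610, 265, 0]) cube([37, 53, 1121]);
translate([249, 265, 193]) cube([361, 53, 23]);
translate([249, 265, 450]) cube([361, 53, 23]);
translate([249, 265, 707]) cube([361, 53, 23]);
translate([249, 265, 964]) cube([361, 53, 23]);


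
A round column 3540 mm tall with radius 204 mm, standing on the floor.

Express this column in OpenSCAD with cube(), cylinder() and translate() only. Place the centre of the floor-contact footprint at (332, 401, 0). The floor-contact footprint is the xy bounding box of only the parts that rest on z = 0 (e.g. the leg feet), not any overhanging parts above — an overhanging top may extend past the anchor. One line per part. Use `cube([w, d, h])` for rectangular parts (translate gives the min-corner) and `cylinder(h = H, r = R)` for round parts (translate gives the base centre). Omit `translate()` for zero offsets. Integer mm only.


translate([332, 401, 0]) cylinder(h = 3540, r = 204);


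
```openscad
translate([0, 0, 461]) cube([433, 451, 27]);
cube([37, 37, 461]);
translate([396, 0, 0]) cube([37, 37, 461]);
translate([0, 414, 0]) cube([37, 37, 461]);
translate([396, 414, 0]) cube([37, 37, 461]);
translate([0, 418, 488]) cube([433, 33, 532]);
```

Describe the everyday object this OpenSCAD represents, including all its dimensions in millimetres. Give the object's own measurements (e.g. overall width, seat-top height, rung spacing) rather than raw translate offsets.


A chair. The seat is a 433×451×27 mm slab with its top at z = 488 mm, on four 37×37 mm corner legs (flush with the seat edges, standing on z = 0). A flat backrest 33 mm thick, 532 mm tall, spans the full seat width and rises from the seat top along its +y edge, rear face flush with the rear of the seat.


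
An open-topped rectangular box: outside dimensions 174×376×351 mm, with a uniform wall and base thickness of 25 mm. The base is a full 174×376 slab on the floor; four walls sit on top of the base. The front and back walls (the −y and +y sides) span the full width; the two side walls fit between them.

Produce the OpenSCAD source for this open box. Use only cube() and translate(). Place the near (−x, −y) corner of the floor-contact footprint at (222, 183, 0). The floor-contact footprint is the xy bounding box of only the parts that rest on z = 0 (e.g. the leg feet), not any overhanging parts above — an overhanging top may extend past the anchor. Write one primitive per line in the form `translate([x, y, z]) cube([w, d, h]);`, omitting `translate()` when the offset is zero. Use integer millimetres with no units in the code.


translate([222, 183, 0]) cube([174, 376, 25]);
translate([222, 183, 25]) cube([174, 25, 326]);
translate([222, 534, 25]) cube([174, 25, 326]);
translate([222, 208, 25]) cube([25, 326, 326]);
translate([371, 208, 25]) cube([25, 326, 326]);


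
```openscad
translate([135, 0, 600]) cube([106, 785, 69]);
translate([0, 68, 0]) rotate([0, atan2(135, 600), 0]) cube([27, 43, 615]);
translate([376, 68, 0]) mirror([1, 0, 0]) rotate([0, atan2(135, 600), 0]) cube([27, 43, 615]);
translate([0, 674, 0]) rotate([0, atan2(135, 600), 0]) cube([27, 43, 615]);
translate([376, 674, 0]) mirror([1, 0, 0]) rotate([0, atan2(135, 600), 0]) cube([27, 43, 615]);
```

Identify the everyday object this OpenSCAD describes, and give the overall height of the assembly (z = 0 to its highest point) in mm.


A sawhorse. The overall height is 669 mm.

A beam across two mirrored pairs of raked legs — a sawhorse. The beam's underside is at z = 600 (matching the legs' vertical rise in atan2(135, 600)) and the beam is 69 mm tall, so its top is at 600 + 69 = 669 mm. The raked legs top out at the beam's underside, so that is the highest point.


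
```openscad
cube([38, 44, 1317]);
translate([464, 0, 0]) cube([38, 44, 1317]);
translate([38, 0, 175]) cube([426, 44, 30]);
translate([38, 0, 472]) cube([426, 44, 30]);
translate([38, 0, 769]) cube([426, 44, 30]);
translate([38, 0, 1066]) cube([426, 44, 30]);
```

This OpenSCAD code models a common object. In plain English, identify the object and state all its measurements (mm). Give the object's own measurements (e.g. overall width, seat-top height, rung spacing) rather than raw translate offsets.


A straight ladder. Two 38×44 mm vertical rails, 1317 mm tall, stand 502 mm apart (outside-to-outside) with their front faces coplanar on the −y side. 4 rungs, each 44 mm deep and 30 mm tall, span between the inner faces of the rails, front faces flush with the rails. The lowest rung's underside is at z = 175 mm and rungs are spaced 297 mm apart (underside to underside).
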